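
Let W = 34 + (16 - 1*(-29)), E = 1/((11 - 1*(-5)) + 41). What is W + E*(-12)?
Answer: 1497/19 ≈ 78.789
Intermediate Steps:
E = 1/57 (E = 1/((11 + 5) + 41) = 1/(16 + 41) = 1/57 ≈ 0.017544)
W = 79 (W = 34 + (16 + 29) = 34 + 45 = 79)
W + E*(-12) = 79 + (1/57)*(-12) = 79 - 4/19 = 1497/19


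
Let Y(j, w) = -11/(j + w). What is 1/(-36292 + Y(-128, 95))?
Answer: -3/108875 ≈ -2.7555e-5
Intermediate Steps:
1/(-36292 + Y(-128, 95)) = 1/(-36292 - 11/(-128 + 95)) = 1/(-36292 - 11/(-33)) = 1/(-36292 - 11*(-1/33)) = 1/(-36292 + ⅓) = 1/(-108875/3) = -3/108875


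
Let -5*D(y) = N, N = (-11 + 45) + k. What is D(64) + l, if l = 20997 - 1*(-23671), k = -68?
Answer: 223374/5 ≈ 44675.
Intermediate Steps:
N = -34 (N = (-11 + 45) - 68 = 34 - 68 = -34)
D(y) = 34/5 (D(y) = -⅕*(-34) = 34/5)
l = 44668 (l = 20997 + 23671 = 44668)
D(64) + l = 34/5 + 44668 = 223374/5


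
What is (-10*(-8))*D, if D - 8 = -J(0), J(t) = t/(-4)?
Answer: 640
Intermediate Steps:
J(t) = -t/4 (J(t) = t*(-¼) = -t/4)
D = 8 (D = 8 - (-1)*0/4 = 8 - 1*0 = 8 + 0 = 8)
(-10*(-8))*D = -10*(-8)*8 = 80*8 = 640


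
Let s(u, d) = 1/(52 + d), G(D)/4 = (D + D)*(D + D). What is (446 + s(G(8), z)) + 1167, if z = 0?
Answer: 83877/52 ≈ 1613.0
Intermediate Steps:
G(D) = 16*D**2 (G(D) = 4*((D + D)*(D + D)) = 4*((2*D)*(2*D)) = 4*(4*D**2) = 16*D**2)
(446 + s(G(8), z)) + 1167 = (446 + 1/(52 + 0)) + 1167 = (446 + 1/52) + 1167 = 23193/52 + 1167 = 83877/52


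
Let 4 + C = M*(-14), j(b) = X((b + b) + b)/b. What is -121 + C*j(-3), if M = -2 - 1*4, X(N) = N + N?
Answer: 359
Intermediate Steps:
X(N) = 2*N
j(b) = 6 (j(b) = (2*((b + b) + b))/b = (2*(2*b + b))/b = (2*(3*b))/b = (6*b)/b = 6)
M = -6 (M = -2 - 4 = -6)
C = 80 (C = -4 - 6*(-14) = -4 + 84 = 80)
-121 + C*j(-3) = -121 + 80*6 = -121 + 480 = 359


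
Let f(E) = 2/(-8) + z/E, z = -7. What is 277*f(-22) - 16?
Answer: 127/44 ≈ 2.8864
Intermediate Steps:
f(E) = -¼ - 7/E (f(E) = 2/(-8) - 7/E = 2*(-⅛) - 7/E = -¼ - 7/E)
277*f(-22) - 16 = 277*((¼)*(-28 - 1*(-22))/(-22)) - 16 = 277*((¼)*(-1/22)*(-28 + 22)) - 16 = 277*((¼)*(-1/22)*(-6)) - 16 = 277*(3/44) - 16 = 831/44 - 16 = 127/44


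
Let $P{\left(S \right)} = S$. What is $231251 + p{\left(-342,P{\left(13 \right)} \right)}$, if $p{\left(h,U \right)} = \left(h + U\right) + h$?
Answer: $230580$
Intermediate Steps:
$p{\left(h,U \right)} = U + 2 h$ ($p{\left(h,U \right)} = \left(U + h\right) + h = U + 2 h$)
$231251 + p{\left(-342,P{\left(13 \right)} \right)} = 231251 + \left(13 + 2 \left(-342\right)\right) = 231251 + \left(13 - 684\right) = 231251 - 671 = 230580$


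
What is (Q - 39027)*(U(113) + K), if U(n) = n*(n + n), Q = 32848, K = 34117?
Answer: -368608245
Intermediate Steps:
U(n) = 2*n² (U(n) = n*(2*n) = 2*n²)
(Q - 39027)*(U(113) + K) = (32848 - 39027)*(2*113² + 34117) = -6179*(2*12769 + 34117) = -6179*(25538 + 34117) = -6179*59655 = -368608245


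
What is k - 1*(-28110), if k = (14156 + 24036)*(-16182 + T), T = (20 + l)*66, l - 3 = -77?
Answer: -754111122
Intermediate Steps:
l = -74 (l = 3 - 77 = -74)
T = -3564 (T = (20 - 74)*66 = -54*66 = -3564)
k = -754139232 (k = (14156 + 24036)*(-16182 - 3564) = 38192*(-19746) = -754139232)
k - 1*(-28110) = -754139232 - 1*(-28110) = -754139232 + 28110 = -754111122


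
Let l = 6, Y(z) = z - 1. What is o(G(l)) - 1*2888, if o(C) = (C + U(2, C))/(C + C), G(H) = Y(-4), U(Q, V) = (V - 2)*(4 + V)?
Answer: -14441/5 ≈ -2888.2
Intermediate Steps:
Y(z) = -1 + z
U(Q, V) = (-2 + V)*(4 + V)
G(H) = -5 (G(H) = -1 - 4 = -5)
o(C) = (-8 + C² + 3*C)/(2*C) (o(C) = (C + (-8 + C² + 2*C))/(C + C) = (-8 + C² + 3*C)/((2*C)) = (-8 + C² + 3*C)*(1/(2*C)) = (-8 + C² + 3*C)/(2*C))
o(G(l)) - 1*2888 = (3/2 + (½)*(-5) - 4/(-5)) - 1*2888 = (3/2 - 5/2 - 4*(-⅕)) - 2888 = (3/2 - 5/2 + ⅘) - 2888 = -⅕ - 2888 = -14441/5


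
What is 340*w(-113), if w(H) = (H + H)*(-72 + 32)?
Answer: 3073600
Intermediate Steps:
w(H) = -80*H (w(H) = (2*H)*(-40) = -80*H)
340*w(-113) = 340*(-80*(-113)) = 340*9040 = 3073600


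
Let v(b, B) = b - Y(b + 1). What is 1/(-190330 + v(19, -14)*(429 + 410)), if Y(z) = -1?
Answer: -1/173550 ≈ -5.7620e-6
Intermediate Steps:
v(b, B) = 1 + b (v(b, B) = b - 1*(-1) = b + 1 = 1 + b)
1/(-190330 + v(19, -14)*(429 + 410)) = 1/(-190330 + (1 + 19)*(429 + 410)) = 1/(-190330 + 20*839) = 1/(-190330 + 16780) = 1/(-173550) = -1/173550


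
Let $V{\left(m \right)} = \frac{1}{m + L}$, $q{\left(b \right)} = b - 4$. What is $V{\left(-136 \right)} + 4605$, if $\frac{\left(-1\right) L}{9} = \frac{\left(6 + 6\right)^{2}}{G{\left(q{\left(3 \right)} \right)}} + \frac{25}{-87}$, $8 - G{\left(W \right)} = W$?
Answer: $\frac{37047196}{8045} \approx 4605.0$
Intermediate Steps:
$q{\left(b \right)} = -4 + b$
$G{\left(W \right)} = 8 - W$
$L = - \frac{4101}{29}$ ($L = - 9 \left(\frac{\left(6 + 6\right)^{2}}{8 - \left(-4 + 3\right)} + \frac{25}{-87}\right) = - 9 \left(\frac{12^{2}}{8 - -1} + 25 \left(- \frac{1}{87}\right)\right) = - 9 \left(\frac{144}{8 + 1} - \frac{25}{87}\right) = - 9 \left(\frac{144}{9} - \frac{25}{87}\right) = - 9 \left(144 \cdot \frac{1}{9} - \frac{25}{87}\right) = - 9 \left(16 - \frac{25}{87}\right) = \left(-9\right) \frac{1367}{87} = - \frac{4101}{29} \approx -141.41$)
$V{\left(m \right)} = \frac{1}{- \frac{4101}{29} + m}$ ($V{\left(m \right)} = \frac{1}{m - \frac{4101}{29}} = \frac{1}{- \frac{4101}{29} + m}$)
$V{\left(-136 \right)} + 4605 = \frac{29}{-4101 + 29 \left(-136\right)} + 4605 = \frac{29}{-4101 - 3944} + 4605 = \frac{29}{-8045} + 4605 = 29 \left(- \frac{1}{8045}\right) + 4605 = - \frac{29}{8045} + 4605 = \frac{37047196}{8045}$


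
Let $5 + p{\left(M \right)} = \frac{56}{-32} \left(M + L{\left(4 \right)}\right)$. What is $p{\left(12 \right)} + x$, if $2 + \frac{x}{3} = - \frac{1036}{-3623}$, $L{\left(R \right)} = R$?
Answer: $- \frac{138189}{3623} \approx -38.142$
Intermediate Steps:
$p{\left(M \right)} = -12 - \frac{7 M}{4}$ ($p{\left(M \right)} = -5 + \frac{56}{-32} \left(M + 4\right) = -5 + 56 \left(- \frac{1}{32}\right) \left(4 + M\right) = -5 - \frac{7 \left(4 + M\right)}{4} = -5 - \left(7 + \frac{7 M}{4}\right) = -12 - \frac{7 M}{4}$)
$x = - \frac{18630}{3623}$ ($x = -6 + 3 \left(- \frac{1036}{-3623}\right) = -6 + 3 \left(\left(-1036\right) \left(- \frac{1}{3623}\right)\right) = -6 + 3 \cdot \frac{1036}{3623} = -6 + \frac{3108}{3623} = - \frac{18630}{3623} \approx -5.1422$)
$p{\left(12 \right)} + x = \left(-12 - 21\right) - \frac{18630}{3623} = -33 - \frac{18630}{3623} = - \frac{138189}{3623}$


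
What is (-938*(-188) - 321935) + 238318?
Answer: 92727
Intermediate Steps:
(-938*(-188) - 321935) + 238318 = (176344 - 321935) + 238318 = -145591 + 238318 = 92727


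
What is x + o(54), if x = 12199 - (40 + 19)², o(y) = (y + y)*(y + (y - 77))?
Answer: 12066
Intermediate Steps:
o(y) = 2*y*(-77 + 2*y) (o(y) = (2*y)*(y + (-77 + y)) = (2*y)*(-77 + 2*y) = 2*y*(-77 + 2*y))
x = 8718 (x = 12199 - 1*59² = 12199 - 1*3481 = 12199 - 3481 = 8718)
x + o(54) = 8718 + 2*54*(-77 + 2*54) = 8718 + 2*54*(-77 + 108) = 8718 + 2*54*31 = 8718 + 3348 = 12066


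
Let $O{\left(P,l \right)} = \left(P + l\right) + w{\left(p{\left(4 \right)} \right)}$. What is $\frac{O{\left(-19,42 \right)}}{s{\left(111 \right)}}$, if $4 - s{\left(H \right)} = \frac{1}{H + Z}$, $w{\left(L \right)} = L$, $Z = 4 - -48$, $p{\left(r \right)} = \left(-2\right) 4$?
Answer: $\frac{815}{217} \approx 3.7558$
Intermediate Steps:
$p{\left(r \right)} = -8$
$Z = 52$ ($Z = 4 + 48 = 52$)
$O{\left(P,l \right)} = -8 + P + l$ ($O{\left(P,l \right)} = \left(P + l\right) - 8 = -8 + P + l$)
$s{\left(H \right)} = 4 - \frac{1}{52 + H}$ ($s{\left(H \right)} = 4 - \frac{1}{H + 52} = 4 - \frac{1}{52 + H}$)
$\frac{O{\left(-19,42 \right)}}{s{\left(111 \right)}} = \frac{-8 - 19 + 42}{\frac{1}{52 + 111} \left(207 + 4 \cdot 111\right)} = \frac{15}{\frac{1}{163} \left(207 + 444\right)} = \frac{15}{\frac{1}{163} \cdot 651} = \frac{15}{\frac{651}{163}} = 15 \cdot \frac{163}{651} = \frac{815}{217}$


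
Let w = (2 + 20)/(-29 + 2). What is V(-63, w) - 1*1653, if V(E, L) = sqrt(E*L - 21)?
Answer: -1653 + sqrt(273)/3 ≈ -1647.5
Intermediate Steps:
w = -22/27 (w = 22/(-27) = 22*(-1/27) = -22/27 ≈ -0.81481)
V(E, L) = sqrt(-21 + E*L)
V(-63, w) - 1*1653 = sqrt(-21 - 63*(-22/27)) - 1*1653 = sqrt(-21 + 154/3) - 1653 = sqrt(91/3) - 1653 = sqrt(273)/3 - 1653 = -1653 + sqrt(273)/3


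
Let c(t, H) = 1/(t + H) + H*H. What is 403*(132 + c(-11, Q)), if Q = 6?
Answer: 338117/5 ≈ 67623.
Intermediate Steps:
c(t, H) = H² + 1/(H + t) (c(t, H) = 1/(H + t) + H² = H² + 1/(H + t))
403*(132 + c(-11, Q)) = 403*(132 + (1 + 6³ - 11*6²)/(6 - 11)) = 403*(132 + (1 + 216 - 11*36)/(-5)) = 403*(132 - (1 + 216 - 396)/5) = 403*(132 - ⅕*(-179)) = 403*(132 + 179/5) = 403*(839/5) = 338117/5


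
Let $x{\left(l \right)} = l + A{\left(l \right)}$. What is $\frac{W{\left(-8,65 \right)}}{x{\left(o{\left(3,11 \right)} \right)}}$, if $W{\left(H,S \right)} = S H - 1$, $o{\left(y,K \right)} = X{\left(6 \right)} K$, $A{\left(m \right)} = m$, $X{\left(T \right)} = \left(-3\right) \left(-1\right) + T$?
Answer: $- \frac{521}{198} \approx -2.6313$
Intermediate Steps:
$X{\left(T \right)} = 3 + T$
$o{\left(y,K \right)} = 9 K$ ($o{\left(y,K \right)} = \left(3 + 6\right) K = 9 K$)
$x{\left(l \right)} = 2 l$ ($x{\left(l \right)} = l + l = 2 l$)
$W{\left(H,S \right)} = -1 + H S$ ($W{\left(H,S \right)} = H S - 1 = -1 + H S$)
$\frac{W{\left(-8,65 \right)}}{x{\left(o{\left(3,11 \right)} \right)}} = \frac{-1 - 520}{2 \cdot 9 \cdot 11} = \frac{-1 - 520}{2 \cdot 99} = - \frac{521}{198}$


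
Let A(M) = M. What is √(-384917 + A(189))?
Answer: 2*I*√96182 ≈ 620.26*I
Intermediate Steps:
√(-384917 + A(189)) = √(-384917 + 189) = √(-384728) = 2*I*√96182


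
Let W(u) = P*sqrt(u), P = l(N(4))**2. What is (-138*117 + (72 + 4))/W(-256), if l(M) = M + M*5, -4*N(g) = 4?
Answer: 8035*I/288 ≈ 27.899*I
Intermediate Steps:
N(g) = -1 (N(g) = -1/4*4 = -1)
l(M) = 6*M (l(M) = M + 5*M = 6*M)
P = 36 (P = (6*(-1))**2 = (-6)**2 = 36)
W(u) = 36*sqrt(u)
(-138*117 + (72 + 4))/W(-256) = (-138*117 + (72 + 4))/((36*sqrt(-256))) = (-16146 + 76)/((36*(16*I))) = -16070*(-I/576) = -(-8035)*I/288 = 8035*I/288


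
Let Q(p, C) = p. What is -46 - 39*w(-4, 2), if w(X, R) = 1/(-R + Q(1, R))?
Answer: -7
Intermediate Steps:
w(X, R) = 1/(1 - R) (w(X, R) = 1/(-R + 1) = 1/(1 - R))
-46 - 39*w(-4, 2) = -46 - (-39)/(-1 + 2) = -46 - (-39)/1 = -46 - (-39) = -46 - 39*(-1) = -46 + 39 = -7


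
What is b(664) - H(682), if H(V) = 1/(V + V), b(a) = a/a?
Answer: 1363/1364 ≈ 0.99927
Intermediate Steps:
b(a) = 1
H(V) = 1/(2*V)
b(664) - H(682) = 1 - 1/(2*682) = 1 - 1*1/1364 = 1 - 1/1364 = 1363/1364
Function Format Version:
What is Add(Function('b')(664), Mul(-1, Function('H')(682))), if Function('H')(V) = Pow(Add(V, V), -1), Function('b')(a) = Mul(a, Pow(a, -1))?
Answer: Rational(1363, 1364) ≈ 0.99927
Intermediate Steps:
Function('b')(a) = 1
Function('H')(V) = Mul(Rational(1, 2), Pow(V, -1)) (Function('H')(V) = Pow(Mul(2, V), -1) = Mul(Rational(1, 2), Pow(V, -1)))
Add(Function('b')(664), Mul(-1, Function('H')(682))) = Add(1, Mul(-1, Mul(Rational(1, 2), Pow(682, -1)))) = Add(1, Mul(-1, Mul(Rational(1, 2), Rational(1, 682)))) = Add(1, Mul(-1, Rational(1, 1364))) = Add(1, Rational(-1, 1364)) = Rational(1363, 1364)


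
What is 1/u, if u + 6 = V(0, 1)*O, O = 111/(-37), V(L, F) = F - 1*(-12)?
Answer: -1/45 ≈ -0.022222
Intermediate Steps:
V(L, F) = 12 + F (V(L, F) = F + 12 = 12 + F)
O = -3 (O = 111*(-1/37) = -3)
u = -45 (u = -6 + (12 + 1)*(-3) = -6 + 13*(-3) = -6 - 39 = -45)
1/u = 1/(-45) = -1/45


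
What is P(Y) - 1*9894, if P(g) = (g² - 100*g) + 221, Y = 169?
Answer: 1988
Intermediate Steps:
P(g) = 221 + g² - 100*g
P(Y) - 1*9894 = (221 + 169² - 100*169) - 1*9894 = (221 + 28561 - 16900) - 9894 = 11882 - 9894 = 1988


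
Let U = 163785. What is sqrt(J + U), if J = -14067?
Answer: sqrt(149718) ≈ 386.93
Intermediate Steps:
sqrt(J + U) = sqrt(-14067 + 163785) = sqrt(149718)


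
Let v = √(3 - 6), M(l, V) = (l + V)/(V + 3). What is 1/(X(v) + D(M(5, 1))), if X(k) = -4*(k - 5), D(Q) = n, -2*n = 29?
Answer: 22/313 + 16*I*√3/313 ≈ 0.070288 + 0.088539*I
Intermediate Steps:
M(l, V) = (V + l)/(3 + V)
n = -29/2 (n = -½*29 = -29/2 ≈ -14.500)
D(Q) = -29/2
v = I*√3 (v = √(-3) = I*√3 ≈ 1.732*I)
X(k) = 20 - 4*k (X(k) = -4*(-5 + k) = 20 - 4*k)
1/(X(v) + D(M(5, 1))) = 1/((20 - 4*I*√3) - 29/2) = 1/(11/2 - 4*I*√3)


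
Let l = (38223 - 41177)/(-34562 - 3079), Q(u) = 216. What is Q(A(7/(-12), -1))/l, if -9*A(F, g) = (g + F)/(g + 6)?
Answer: 4065228/1477 ≈ 2752.4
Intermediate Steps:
A(F, g) = -(F + g)/(9*(6 + g)) (A(F, g) = -(g + F)/(9*(g + 6)) = -(F + g)/(9*(6 + g)))
l = 2954/37641 (l = -2954/(-37641) = -2954*(-1/37641) = 2954/37641 ≈ 0.078478)
Q(A(7/(-12), -1))/l = 216/(2954/37641) = 216*(37641/2954) = 4065228/1477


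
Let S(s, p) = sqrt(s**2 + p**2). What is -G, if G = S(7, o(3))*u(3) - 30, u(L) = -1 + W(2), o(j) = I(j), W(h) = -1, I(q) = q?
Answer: 30 + 2*sqrt(58) ≈ 45.232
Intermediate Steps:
o(j) = j
u(L) = -2 (u(L) = -1 - 1 = -2)
S(s, p) = sqrt(p**2 + s**2)
G = -30 - 2*sqrt(58) (G = sqrt(3**2 + 7**2)*(-2) - 30 = sqrt(9 + 49)*(-2) - 30 = sqrt(58)*(-2) - 30 = -2*sqrt(58) - 30 = -30 - 2*sqrt(58) ≈ -45.232)
-G = -(-30 - 2*sqrt(58)) = 30 + 2*sqrt(58)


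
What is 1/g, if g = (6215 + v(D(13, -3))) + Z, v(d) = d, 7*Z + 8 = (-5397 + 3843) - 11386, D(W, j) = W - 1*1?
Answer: 7/30641 ≈ 0.00022845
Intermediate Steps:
D(W, j) = -1 + W (D(W, j) = W - 1 = -1 + W)
Z = -12948/7 (Z = -8/7 + ((-5397 + 3843) - 11386)/7 = -8/7 + (-1554 - 11386)/7 = -8/7 + (1/7)*(-12940) = -8/7 - 12940/7 = -12948/7 ≈ -1849.7)
g = 30641/7 (g = (6215 + (-1 + 13)) - 12948/7 = (6215 + 12) - 12948/7 = 6227 - 12948/7 = 30641/7 ≈ 4377.3)
1/g = 1/(30641/7) = 7/30641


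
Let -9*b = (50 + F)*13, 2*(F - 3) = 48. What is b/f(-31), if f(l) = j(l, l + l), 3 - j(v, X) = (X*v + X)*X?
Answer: -77/79839 ≈ -0.00096444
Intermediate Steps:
F = 27 (F = 3 + (½)*48 = 3 + 24 = 27)
j(v, X) = 3 - X*(X + X*v) (j(v, X) = 3 - (X*v + X)*X = 3 - (X + X*v)*X = 3 - X*(X + X*v))
f(l) = 3 - 4*l² - 4*l³ (f(l) = 3 - (l + l)² - l*(l + l)² = 3 - (2*l)² - l*(2*l)² = 3 - 4*l² - l*4*l² = 3 - 4*l² - 4*l³)
b = -1001/9 (b = -(50 + 27)*13/9 = -77*13/9 = -⅑*1001 = -1001/9 ≈ -111.22)
b/f(-31) = -1001/(9*(3 - 4*(-31)² - 4*(-31)³)) = -1001/(9*(3 - 4*961 - 4*(-29791))) = -1001/(9*(3 - 3844 + 119164)) = -1001/9/115323 = -1001/9*1/115323 = -77/79839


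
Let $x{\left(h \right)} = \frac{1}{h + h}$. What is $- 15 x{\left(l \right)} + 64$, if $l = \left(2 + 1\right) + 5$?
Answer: $\frac{1009}{16} \approx 63.063$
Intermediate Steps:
$l = 8$ ($l = 3 + 5 = 8$)
$x{\left(h \right)} = \frac{1}{2 h}$
$- 15 x{\left(l \right)} + 64 = - 15 \frac{1}{2 \cdot 8} + 64 = - 15 \cdot \frac{1}{2} \cdot \frac{1}{8} + 64 = \left(-15\right) \frac{1}{16} + 64 = - \frac{15}{16} + 64 = \frac{1009}{16}$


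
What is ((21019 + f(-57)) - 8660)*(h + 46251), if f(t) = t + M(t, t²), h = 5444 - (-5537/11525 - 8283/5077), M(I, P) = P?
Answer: 47040583533682749/58512425 ≈ 8.0394e+8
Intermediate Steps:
h = 318665214624/58512425 (h = 5444 - (-5537*1/11525 - 8283*1/5077) = 5444 - (-5537/11525 - 8283/5077) = 5444 - 1*(-123572924/58512425) = 5444 + 123572924/58512425 = 318665214624/58512425 ≈ 5446.1)
f(t) = t + t²
((21019 + f(-57)) - 8660)*(h + 46251) = ((21019 - 57*(1 - 57)) - 8660)*(318665214624/58512425 + 46251) = ((21019 - 57*(-56)) - 8660)*(3024923383299/58512425) = ((21019 + 3192) - 8660)*(3024923383299/58512425) = (24211 - 8660)*(3024923383299/58512425) = 15551*(3024923383299/58512425) = 47040583533682749/58512425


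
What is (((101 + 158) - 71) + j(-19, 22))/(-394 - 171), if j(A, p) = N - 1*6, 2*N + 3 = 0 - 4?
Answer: -357/1130 ≈ -0.31593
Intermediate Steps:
N = -7/2 (N = -3/2 + (0 - 4)/2 = -3/2 + (½)*(-4) = -3/2 - 2 = -7/2 ≈ -3.5000)
j(A, p) = -19/2 (j(A, p) = -7/2 - 1*6 = -7/2 - 6 = -19/2)
(((101 + 158) - 71) + j(-19, 22))/(-394 - 171) = (((101 + 158) - 71) - 19/2)/(-394 - 171) = ((259 - 71) - 19/2)/(-565) = (188 - 19/2)*(-1/565) = (357/2)*(-1/565) = -357/1130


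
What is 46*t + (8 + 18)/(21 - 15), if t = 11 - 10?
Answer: 151/3 ≈ 50.333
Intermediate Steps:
t = 1
46*t + (8 + 18)/(21 - 15) = 46*1 + (8 + 18)/(21 - 15) = 46 + 26/6 = 46 + 26*(⅙) = 46 + 13/3 = 151/3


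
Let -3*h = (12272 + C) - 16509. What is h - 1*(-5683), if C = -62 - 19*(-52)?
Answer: 20360/3 ≈ 6786.7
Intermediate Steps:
C = 926 (C = -62 + 988 = 926)
h = 3311/3 (h = -((12272 + 926) - 16509)/3 = -(13198 - 16509)/3 = -⅓*(-3311) = 3311/3 ≈ 1103.7)
h - 1*(-5683) = 3311/3 - 1*(-5683) = 3311/3 + 5683 = 20360/3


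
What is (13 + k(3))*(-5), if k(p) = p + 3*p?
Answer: -125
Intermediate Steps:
k(p) = 4*p
(13 + k(3))*(-5) = (13 + 4*3)*(-5) = (13 + 12)*(-5) = 25*(-5) = -125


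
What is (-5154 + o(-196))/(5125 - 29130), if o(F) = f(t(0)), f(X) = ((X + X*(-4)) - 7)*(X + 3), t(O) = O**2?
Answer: 1035/4801 ≈ 0.21558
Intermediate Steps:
f(X) = (-7 - 3*X)*(3 + X) (f(X) = ((X - 4*X) - 7)*(3 + X) = (-3*X - 7)*(3 + X) = (-7 - 3*X)*(3 + X))
o(F) = -21 (o(F) = -21 - 16*0**2 - 3*(0**2)**2 = -21 - 16*0 - 3*0**2 = -21 + 0 - 3*0 = -21 + 0 + 0 = -21)
(-5154 + o(-196))/(5125 - 29130) = (-5154 - 21)/(5125 - 29130) = -5175/(-24005) = -5175*(-1/24005) = 1035/4801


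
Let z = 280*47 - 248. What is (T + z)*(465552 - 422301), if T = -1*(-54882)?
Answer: 2932158294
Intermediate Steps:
T = 54882
z = 12912 (z = 13160 - 248 = 12912)
(T + z)*(465552 - 422301) = (54882 + 12912)*(465552 - 422301) = 67794*43251 = 2932158294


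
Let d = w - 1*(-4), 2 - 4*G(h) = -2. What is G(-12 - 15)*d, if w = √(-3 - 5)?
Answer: 4 + 2*I*√2 ≈ 4.0 + 2.8284*I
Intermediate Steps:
w = 2*I*√2 (w = √(-8) = 2*I*√2 ≈ 2.8284*I)
G(h) = 1 (G(h) = ½ - ¼*(-2) = ½ + ½ = 1)
d = 4 + 2*I*√2 (d = 2*I*√2 - 1*(-4) = 2*I*√2 + 4 = 4 + 2*I*√2 ≈ 4.0 + 2.8284*I)
G(-12 - 15)*d = 1*(4 + 2*I*√2) = 4 + 2*I*√2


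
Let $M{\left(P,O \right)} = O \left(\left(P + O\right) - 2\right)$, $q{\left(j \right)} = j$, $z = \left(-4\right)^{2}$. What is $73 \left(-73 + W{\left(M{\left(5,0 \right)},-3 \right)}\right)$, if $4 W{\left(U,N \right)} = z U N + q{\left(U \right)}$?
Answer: $-5329$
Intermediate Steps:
$z = 16$
$M{\left(P,O \right)} = O \left(-2 + O + P\right)$ ($M{\left(P,O \right)} = O \left(\left(O + P\right) - 2\right) = O \left(-2 + O + P\right)$)
$W{\left(U,N \right)} = \frac{U}{4} + 4 N U$ ($W{\left(U,N \right)} = \frac{16 U N + U}{4} = \frac{16 N U + U}{4} = \frac{U + 16 N U}{4} = \frac{U}{4} + 4 N U$)
$73 \left(-73 + W{\left(M{\left(5,0 \right)},-3 \right)}\right) = 73 \left(-73 + \frac{0 \left(-2 + 0 + 5\right) \left(1 + 16 \left(-3\right)\right)}{4}\right) = 73 \left(-73 + \frac{0 \cdot 3 \left(1 - 48\right)}{4}\right) = 73 \left(-73 + \frac{1}{4} \cdot 0 \left(-47\right)\right) = 73 \left(-73 + 0\right) = 73 \left(-73\right) = -5329$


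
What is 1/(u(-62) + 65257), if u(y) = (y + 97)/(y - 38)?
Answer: 20/1305133 ≈ 1.5324e-5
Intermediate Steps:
u(y) = (97 + y)/(-38 + y)
1/(u(-62) + 65257) = 1/((97 - 62)/(-38 - 62) + 65257) = 1/(35/(-100) + 65257) = 1/(-1/100*35 + 65257) = 1/(-7/20 + 65257) = 1/(1305133/20) = 20/1305133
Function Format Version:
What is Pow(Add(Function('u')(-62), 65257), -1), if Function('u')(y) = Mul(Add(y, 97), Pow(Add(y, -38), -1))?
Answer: Rational(20, 1305133) ≈ 1.5324e-5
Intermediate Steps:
Function('u')(y) = Mul(Pow(Add(-38, y), -1), Add(97, y)) (Function('u')(y) = Mul(Add(97, y), Pow(Add(-38, y), -1)) = Mul(Pow(Add(-38, y), -1), Add(97, y)))
Pow(Add(Function('u')(-62), 65257), -1) = Pow(Add(Mul(Pow(Add(-38, -62), -1), Add(97, -62)), 65257), -1) = Pow(Add(Mul(Pow(-100, -1), 35), 65257), -1) = Pow(Add(Mul(Rational(-1, 100), 35), 65257), -1) = Pow(Add(Rational(-7, 20), 65257), -1) = Pow(Rational(1305133, 20), -1) = Rational(20, 1305133)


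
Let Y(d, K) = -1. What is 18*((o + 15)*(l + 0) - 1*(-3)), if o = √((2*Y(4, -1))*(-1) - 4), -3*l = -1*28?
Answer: 2574 + 168*I*√2 ≈ 2574.0 + 237.59*I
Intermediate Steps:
l = 28/3 (l = -(-1)*28/3 = -⅓*(-28) = 28/3 ≈ 9.3333)
o = I*√2 (o = √((2*(-1))*(-1) - 4) = √(-2*(-1) - 4) = √(2 - 4) = √(-2) = I*√2 ≈ 1.4142*I)
18*((o + 15)*(l + 0) - 1*(-3)) = 18*((I*√2 + 15)*(28/3 + 0) - 1*(-3)) = 18*((15 + I*√2)*(28/3) + 3) = 18*((140 + 28*I*√2/3) + 3) = 18*(143 + 28*I*√2/3) = 2574 + 168*I*√2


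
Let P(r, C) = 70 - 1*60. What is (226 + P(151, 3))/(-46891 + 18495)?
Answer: -59/7099 ≈ -0.0083110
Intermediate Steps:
P(r, C) = 10 (P(r, C) = 70 - 60 = 10)
(226 + P(151, 3))/(-46891 + 18495) = (226 + 10)/(-46891 + 18495) = 236/(-28396) = 236*(-1/28396) = -59/7099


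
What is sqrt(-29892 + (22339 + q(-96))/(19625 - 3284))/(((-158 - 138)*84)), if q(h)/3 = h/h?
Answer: -I*sqrt(7981644285030)/406302624 ≈ -0.0069534*I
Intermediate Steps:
q(h) = 3 (q(h) = 3*(h/h) = 3*1 = 3)
sqrt(-29892 + (22339 + q(-96))/(19625 - 3284))/(((-158 - 138)*84)) = sqrt(-29892 + (22339 + 3)/(19625 - 3284))/(((-158 - 138)*84)) = sqrt(-29892 + 22342/16341)/((-296*84)) = sqrt(-29892 + 22342*(1/16341))/(-24864) = sqrt(-29892 + 22342/16341)*(-1/24864) = sqrt(-488442830/16341)*(-1/24864) = (I*sqrt(7981644285030)/16341)*(-1/24864) = -I*sqrt(7981644285030)/406302624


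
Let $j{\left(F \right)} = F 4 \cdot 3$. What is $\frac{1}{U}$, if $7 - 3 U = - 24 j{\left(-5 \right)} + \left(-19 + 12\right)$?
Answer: $- \frac{3}{1426} \approx -0.0021038$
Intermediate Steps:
$j{\left(F \right)} = 12 F$ ($j{\left(F \right)} = 4 F 3 = 12 F$)
$U = - \frac{1426}{3}$ ($U = \frac{7}{3} - \frac{- 24 \cdot 12 \left(-5\right) + \left(-19 + 12\right)}{3} = \frac{7}{3} - \frac{\left(-24\right) \left(-60\right) - 7}{3} = \frac{7}{3} - \frac{1440 - 7}{3} = \frac{7}{3} - \frac{1433}{3} = - \frac{1426}{3} \approx -475.33$)
$\frac{1}{U} = \frac{1}{- \frac{1426}{3}} = - \frac{3}{1426}$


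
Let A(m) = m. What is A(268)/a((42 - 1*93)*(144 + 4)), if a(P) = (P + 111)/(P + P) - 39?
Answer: -36448/5237 ≈ -6.9597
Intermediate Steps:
a(P) = -39 + (111 + P)/(2*P) (a(P) = (111 + P)/((2*P)) - 39 = (111 + P)*(1/(2*P)) - 39 = (111 + P)/(2*P) - 39 = -39 + (111 + P)/(2*P))
A(268)/a((42 - 1*93)*(144 + 4)) = 268/(((111 - 77*(42 - 1*93)*(144 + 4))/(2*(((42 - 1*93)*(144 + 4)))))) = 268/(((111 - 77*(42 - 93)*148)/(2*(((42 - 93)*148))))) = 268/(((111 - (-3927)*148)/(2*((-51*148))))) = 268/(((1/2)*(111 - 77*(-7548))/(-7548))) = 268/(((1/2)*(-1/7548)*(111 + 581196))) = 268/(((1/2)*(-1/7548)*581307)) = 268/(-5237/136) = 268*(-136/5237) = -36448/5237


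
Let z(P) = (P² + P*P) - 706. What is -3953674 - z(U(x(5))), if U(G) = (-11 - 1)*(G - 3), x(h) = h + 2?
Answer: -3957576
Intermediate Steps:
x(h) = 2 + h
U(G) = 36 - 12*G (U(G) = -12*(-3 + G) = 36 - 12*G)
z(P) = -706 + 2*P² (z(P) = (P² + P²) - 706 = 2*P² - 706 = -706 + 2*P²)
-3953674 - z(U(x(5))) = -3953674 - (-706 + 2*(36 - 12*(2 + 5))²) = -3953674 - (-706 + 2*(36 - 12*7)²) = -3953674 - (-706 + 2*(36 - 84)²) = -3953674 - (-706 + 2*(-48)²) = -3953674 - (-706 + 2*2304) = -3953674 - (-706 + 4608) = -3953674 - 1*3902 = -3953674 - 3902 = -3957576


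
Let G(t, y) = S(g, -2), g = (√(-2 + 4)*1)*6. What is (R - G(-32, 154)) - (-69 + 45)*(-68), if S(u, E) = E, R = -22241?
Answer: -23871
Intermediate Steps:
g = 6*√2 (g = (√2*1)*6 = √2*6 = 6*√2 ≈ 8.4853)
G(t, y) = -2
(R - G(-32, 154)) - (-69 + 45)*(-68) = (-22241 - 1*(-2)) - (-69 + 45)*(-68) = (-22241 + 2) - (-24)*(-68) = -22239 - 1*1632 = -22239 - 1632 = -23871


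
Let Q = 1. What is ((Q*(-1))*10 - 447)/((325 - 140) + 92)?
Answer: -457/277 ≈ -1.6498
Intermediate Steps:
((Q*(-1))*10 - 447)/((325 - 140) + 92) = ((1*(-1))*10 - 447)/((325 - 140) + 92) = (-1*10 - 447)/(185 + 92) = (-10 - 447)/277 = -457*1/277 = -457/277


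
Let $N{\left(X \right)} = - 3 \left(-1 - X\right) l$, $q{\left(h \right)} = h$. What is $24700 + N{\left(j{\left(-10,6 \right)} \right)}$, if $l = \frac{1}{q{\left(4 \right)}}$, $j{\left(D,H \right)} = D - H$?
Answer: $\frac{98755}{4} \approx 24689.0$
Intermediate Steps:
$l = \frac{1}{4} \approx 0.25$
$N{\left(X \right)} = \frac{3}{4} + \frac{3 X}{4}$ ($N{\left(X \right)} = - 3 \left(-1 - X\right) \frac{1}{4} = \left(3 + 3 X\right) \frac{1}{4} = \frac{3}{4} + \frac{3 X}{4}$)
$24700 + N{\left(j{\left(-10,6 \right)} \right)} = 24700 + \left(\frac{3}{4} + \frac{3 \left(-10 - 6\right)}{4}\right) = 24700 + \left(\frac{3}{4} + \frac{3}{4} \left(-16\right)\right) = 24700 + \left(\frac{3}{4} - 12\right) = 24700 - \frac{45}{4} = \frac{98755}{4}$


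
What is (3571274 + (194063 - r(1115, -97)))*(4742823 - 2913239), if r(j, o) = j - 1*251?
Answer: 6887419569232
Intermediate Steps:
r(j, o) = -251 + j (r(j, o) = j - 251 = -251 + j)
(3571274 + (194063 - r(1115, -97)))*(4742823 - 2913239) = (3571274 + (194063 - (-251 + 1115)))*(4742823 - 2913239) = (3571274 + (194063 - 1*864))*1829584 = (3571274 + (194063 - 864))*1829584 = (3571274 + 193199)*1829584 = 3764473*1829584 = 6887419569232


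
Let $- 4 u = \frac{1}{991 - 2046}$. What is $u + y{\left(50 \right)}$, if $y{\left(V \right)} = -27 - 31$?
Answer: $- \frac{244759}{4220} \approx -58.0$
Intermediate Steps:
$y{\left(V \right)} = -58$ ($y{\left(V \right)} = -27 - 31 = -58$)
$u = \frac{1}{4220}$ ($u = - \frac{1}{4 \left(991 - 2046\right)} = - \frac{1}{4 \left(-1055\right)} = \left(- \frac{1}{4}\right) \left(- \frac{1}{1055}\right) = \frac{1}{4220} \approx 0.00023697$)
$u + y{\left(50 \right)} = \frac{1}{4220} - 58 = - \frac{244759}{4220}$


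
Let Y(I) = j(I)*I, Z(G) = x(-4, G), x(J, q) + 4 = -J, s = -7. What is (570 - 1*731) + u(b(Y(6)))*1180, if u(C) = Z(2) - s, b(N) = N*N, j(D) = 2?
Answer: 8099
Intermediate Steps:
x(J, q) = -4 - J
Z(G) = 0 (Z(G) = -4 - 1*(-4) = -4 + 4 = 0)
Y(I) = 2*I
b(N) = N²
u(C) = 7 (u(C) = 0 - 1*(-7) = 0 + 7 = 7)
(570 - 1*731) + u(b(Y(6)))*1180 = (570 - 1*731) + 7*1180 = (570 - 731) + 8260 = -161 + 8260 = 8099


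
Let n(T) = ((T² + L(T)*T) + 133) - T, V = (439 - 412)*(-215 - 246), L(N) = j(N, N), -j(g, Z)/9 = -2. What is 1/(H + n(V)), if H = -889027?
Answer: 1/153827316 ≈ 6.5008e-9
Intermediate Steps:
j(g, Z) = 18 (j(g, Z) = -9*(-2) = 18)
L(N) = 18
V = -12447 (V = 27*(-461) = -12447)
n(T) = 133 + T² + 17*T (n(T) = ((T² + 18*T) + 133) - T = (133 + T² + 18*T) - T = 133 + T² + 17*T)
1/(H + n(V)) = 1/(-889027 + (133 + (-12447)² + 17*(-12447))) = 1/(-889027 + (133 + 154927809 - 211599)) = 1/(-889027 + 154716343) = 1/153827316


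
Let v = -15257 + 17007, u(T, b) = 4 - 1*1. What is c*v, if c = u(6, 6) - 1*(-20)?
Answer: 40250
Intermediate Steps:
u(T, b) = 3 (u(T, b) = 4 - 1 = 3)
v = 1750
c = 23 (c = 3 - 1*(-20) = 3 + 20 = 23)
c*v = 23*1750 = 40250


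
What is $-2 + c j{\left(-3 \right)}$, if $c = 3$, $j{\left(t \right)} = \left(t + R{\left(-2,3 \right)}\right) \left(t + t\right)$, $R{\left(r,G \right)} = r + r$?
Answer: $124$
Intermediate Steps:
$R{\left(r,G \right)} = 2 r$
$j{\left(t \right)} = 2 t \left(-4 + t\right)$ ($j{\left(t \right)} = \left(t + 2 \left(-2\right)\right) \left(t + t\right) = \left(t - 4\right) 2 t = \left(-4 + t\right) 2 t = 2 t \left(-4 + t\right)$)
$-2 + c j{\left(-3 \right)} = -2 + 3 \cdot 2 \left(-3\right) \left(-4 - 3\right) = -2 + 3 \cdot 2 \left(-3\right) \left(-7\right) = -2 + 3 \cdot 42 = -2 + 126 = 124$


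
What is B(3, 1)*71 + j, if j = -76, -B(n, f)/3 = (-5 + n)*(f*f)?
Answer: 350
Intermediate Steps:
B(n, f) = -3*f²*(-5 + n) (B(n, f) = -3*(-5 + n)*f*f = -3*(-5 + n)*f² = -3*f²*(-5 + n))
B(3, 1)*71 + j = (3*1²*(5 - 1*3))*71 - 76 = (3*1*(5 - 3))*71 - 76 = (3*1*2)*71 - 76 = 6*71 - 76 = 426 - 76 = 350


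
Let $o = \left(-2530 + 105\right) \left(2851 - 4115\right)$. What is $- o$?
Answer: $-3065200$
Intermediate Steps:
$o = 3065200$ ($o = - 2425 \left(2851 - 4115\right) = \left(-2425\right) \left(-1264\right) = 3065200$)
$- o = \left(-1\right) 3065200 = -3065200$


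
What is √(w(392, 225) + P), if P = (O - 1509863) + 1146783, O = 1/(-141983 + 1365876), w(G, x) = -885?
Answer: 8*I*√8518567132337053/1223893 ≈ 603.29*I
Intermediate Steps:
O = 1/1223893 ≈ 8.1706e-7
P = -444371070439/1223893 (P = (1/1223893 - 1509863) + 1146783 = -1847910756658/1223893 + 1146783 = -444371070439/1223893 ≈ -3.6308e+5)
√(w(392, 225) + P) = √(-885 - 444371070439/1223893) = √(-445454215744/1223893) = 8*I*√8518567132337053/1223893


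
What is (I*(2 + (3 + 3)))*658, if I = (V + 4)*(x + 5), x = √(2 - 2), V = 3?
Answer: 184240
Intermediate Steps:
x = 0 (x = √0 = 0)
I = 35 (I = (3 + 4)*(0 + 5) = 7*5 = 35)
(I*(2 + (3 + 3)))*658 = (35*(2 + (3 + 3)))*658 = (35*(2 + 6))*658 = (35*8)*658 = 280*658 = 184240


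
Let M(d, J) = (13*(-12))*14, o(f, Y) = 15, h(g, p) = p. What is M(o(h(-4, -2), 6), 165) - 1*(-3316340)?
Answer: 3314156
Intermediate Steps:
M(d, J) = -2184 (M(d, J) = -156*14 = -2184)
M(o(h(-4, -2), 6), 165) - 1*(-3316340) = -2184 - 1*(-3316340) = -2184 + 3316340 = 3314156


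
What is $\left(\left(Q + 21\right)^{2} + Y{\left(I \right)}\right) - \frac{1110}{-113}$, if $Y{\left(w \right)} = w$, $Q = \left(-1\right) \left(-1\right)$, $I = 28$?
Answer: $\frac{58966}{113} \approx 521.82$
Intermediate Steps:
$Q = 1$
$\left(\left(Q + 21\right)^{2} + Y{\left(I \right)}\right) - \frac{1110}{-113} = \left(\left(1 + 21\right)^{2} + 28\right) - \frac{1110}{-113} = \left(22^{2} + 28\right) - - \frac{1110}{113} = \left(484 + 28\right) + \frac{1110}{113} = 512 + \frac{1110}{113} = \frac{58966}{113}$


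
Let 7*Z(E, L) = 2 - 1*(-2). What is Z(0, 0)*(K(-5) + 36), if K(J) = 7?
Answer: 172/7 ≈ 24.571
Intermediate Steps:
Z(E, L) = 4/7 (Z(E, L) = (2 - 1*(-2))/7 = (2 + 2)/7 = (⅐)*4 = 4/7)
Z(0, 0)*(K(-5) + 36) = 4*(7 + 36)/7 = (4/7)*43 = 172/7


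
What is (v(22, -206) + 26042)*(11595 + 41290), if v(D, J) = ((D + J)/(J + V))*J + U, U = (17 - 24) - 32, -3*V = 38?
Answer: 56006061160/41 ≈ 1.3660e+9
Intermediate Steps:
V = -38/3 (V = -⅓*38 = -38/3 ≈ -12.667)
U = -39 (U = -7 - 32 = -39)
v(D, J) = -39 + J*(D + J)/(-38/3 + J) (v(D, J) = ((D + J)/(J - 38/3))*J - 39 = ((D + J)/(-38/3 + J))*J - 39 = J*(D + J)/(-38/3 + J) - 39 = -39 + J*(D + J)/(-38/3 + J))
(v(22, -206) + 26042)*(11595 + 41290) = (3*(494 + (-206)² - 39*(-206) + 22*(-206))/(-38 + 3*(-206)) + 26042)*(11595 + 41290) = (3*(494 + 42436 + 8034 - 4532)/(-38 - 618) + 26042)*52885 = (3*46432/(-656) + 26042)*52885 = (3*(-1/656)*46432 + 26042)*52885 = (-8706/41 + 26042)*52885 = (1059016/41)*52885 = 56006061160/41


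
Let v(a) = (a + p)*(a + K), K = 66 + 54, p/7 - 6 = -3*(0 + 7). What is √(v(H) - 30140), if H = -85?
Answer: I*√36790 ≈ 191.81*I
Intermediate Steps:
p = -105 (p = 42 + 7*(-3*(0 + 7)) = 42 + 7*(-3*7) = 42 + 7*(-21) = 42 - 147 = -105)
K = 120
v(a) = (-105 + a)*(120 + a) (v(a) = (a - 105)*(a + 120) = (-105 + a)*(120 + a))
√(v(H) - 30140) = √((-12600 + (-85)² + 15*(-85)) - 30140) = √((-12600 + 7225 - 1275) - 30140) = √(-6650 - 30140) = √(-36790) = I*√36790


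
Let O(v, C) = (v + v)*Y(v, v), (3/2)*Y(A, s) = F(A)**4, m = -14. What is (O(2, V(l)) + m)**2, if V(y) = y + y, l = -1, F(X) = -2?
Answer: 7396/9 ≈ 821.78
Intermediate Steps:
Y(A, s) = 32/3 (Y(A, s) = (2/3)*(-2)**4 = (2/3)*16 = 32/3)
V(y) = 2*y
O(v, C) = 64*v/3 (O(v, C) = (v + v)*(32/3) = (2*v)*(32/3) = 64*v/3)
(O(2, V(l)) + m)**2 = ((64/3)*2 - 14)**2 = (128/3 - 14)**2 = (86/3)**2 = 7396/9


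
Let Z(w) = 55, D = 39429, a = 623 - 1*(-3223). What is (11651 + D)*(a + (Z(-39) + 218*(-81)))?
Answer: -702707560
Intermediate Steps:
a = 3846 (a = 623 + 3223 = 3846)
(11651 + D)*(a + (Z(-39) + 218*(-81))) = (11651 + 39429)*(3846 + (55 + 218*(-81))) = 51080*(3846 + (55 - 17658)) = 51080*(3846 - 17603) = 51080*(-13757) = -702707560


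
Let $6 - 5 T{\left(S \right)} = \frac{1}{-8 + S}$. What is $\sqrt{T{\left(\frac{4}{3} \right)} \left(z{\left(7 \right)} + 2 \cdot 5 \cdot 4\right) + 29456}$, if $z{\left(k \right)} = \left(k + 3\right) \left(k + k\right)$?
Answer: $\frac{\sqrt{741935}}{5} \approx 172.27$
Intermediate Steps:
$T{\left(S \right)} = \frac{6}{5} - \frac{1}{5 \left(-8 + S\right)}$
$z{\left(k \right)} = 2 k \left(3 + k\right)$ ($z{\left(k \right)} = \left(3 + k\right) 2 k = 2 k \left(3 + k\right)$)
$\sqrt{T{\left(\frac{4}{3} \right)} \left(z{\left(7 \right)} + 2 \cdot 5 \cdot 4\right) + 29456} = \sqrt{\frac{-49 + 6 \cdot \frac{4}{3}}{5 \left(-8 + \frac{4}{3}\right)} \left(2 \cdot 7 \left(3 + 7\right) + 2 \cdot 5 \cdot 4\right) + 29456} = \sqrt{\frac{-49 + 6 \cdot 4 \cdot \frac{1}{3}}{5 \left(-8 + 4 \cdot \frac{1}{3}\right)} \left(2 \cdot 7 \cdot 10 + 10 \cdot 4\right) + 29456} = \sqrt{\frac{-49 + 6 \cdot \frac{4}{3}}{5 \left(-8 + \frac{4}{3}\right)} \left(140 + 40\right) + 29456} = \sqrt{\frac{-49 + 8}{5 \left(- \frac{20}{3}\right)} 180 + 29456} = \sqrt{\frac{1}{5} \left(- \frac{3}{20}\right) \left(-41\right) 180 + 29456} = \sqrt{\frac{123}{100} \cdot 180 + 29456} = \sqrt{\frac{1107}{5} + 29456} = \sqrt{\frac{148387}{5}} = \frac{\sqrt{741935}}{5}$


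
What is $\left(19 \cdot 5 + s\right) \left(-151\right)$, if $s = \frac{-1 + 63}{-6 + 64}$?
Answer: $- \frac{420686}{29} \approx -14506.0$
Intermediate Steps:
$s = \frac{31}{29}$ ($s = \frac{62}{58} = 62 \cdot \frac{1}{58} = \frac{31}{29} \approx 1.069$)
$\left(19 \cdot 5 + s\right) \left(-151\right) = \left(19 \cdot 5 + \frac{31}{29}\right) \left(-151\right) = \left(95 + \frac{31}{29}\right) \left(-151\right) = \frac{2786}{29} \left(-151\right) = - \frac{420686}{29}$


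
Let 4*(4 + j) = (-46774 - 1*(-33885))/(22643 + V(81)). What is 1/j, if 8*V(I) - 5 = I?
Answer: -90615/375349 ≈ -0.24142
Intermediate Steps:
V(I) = 5/8 + I/8
j = -375349/90615 (j = -4 + ((-46774 - 1*(-33885))/(22643 + (5/8 + (⅛)*81)))/4 = -4 + ((-46774 + 33885)/(22643 + (5/8 + 81/8)))/4 = -4 + (-12889/(22643 + 43/4))/4 = -4 + (-12889/90615/4)/4 = -4 + (-12889*4/90615)/4 = -4 + (¼)*(-51556/90615) = -4 - 12889/90615 = -375349/90615 ≈ -4.1422)
1/j = 1/(-375349/90615) = -90615/375349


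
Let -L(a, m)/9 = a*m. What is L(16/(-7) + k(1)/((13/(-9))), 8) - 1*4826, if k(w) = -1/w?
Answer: -428726/91 ≈ -4711.3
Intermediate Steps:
L(a, m) = -9*a*m
L(16/(-7) + k(1)/((13/(-9))), 8) - 1*4826 = -9*(16/(-7) + (-1/1)/((13/(-9))))*8 - 1*4826 = -9*(16*(-1/7) + (-1*1)/((13*(-1/9))))*8 - 4826 = -9*(-16/7 - 1/(-13/9))*8 - 4826 = -9*(-16/7 - 1*(-9/13))*8 - 4826 = -9*(-16/7 + 9/13)*8 - 4826 = -9*(-145/91)*8 - 4826 = 10440/91 - 4826 = -428726/91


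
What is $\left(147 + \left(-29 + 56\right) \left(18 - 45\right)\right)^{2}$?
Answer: $338724$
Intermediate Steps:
$\left(147 + \left(-29 + 56\right) \left(18 - 45\right)\right)^{2} = \left(147 + 27 \left(-27\right)\right)^{2} = \left(147 - 729\right)^{2} = \left(-582\right)^{2} = 338724$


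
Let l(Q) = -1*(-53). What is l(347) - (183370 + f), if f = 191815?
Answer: -375132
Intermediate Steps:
l(Q) = 53
l(347) - (183370 + f) = 53 - (183370 + 191815) = 53 - 1*375185 = 53 - 375185 = -375132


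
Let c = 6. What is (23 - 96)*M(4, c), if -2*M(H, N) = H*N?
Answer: 876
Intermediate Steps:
M(H, N) = -H*N/2
(23 - 96)*M(4, c) = (23 - 96)*(-½*4*6) = -73*(-12) = 876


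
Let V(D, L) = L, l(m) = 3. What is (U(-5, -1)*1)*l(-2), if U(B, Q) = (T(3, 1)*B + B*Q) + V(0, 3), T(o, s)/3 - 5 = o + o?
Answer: -471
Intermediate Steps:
T(o, s) = 15 + 6*o (T(o, s) = 15 + 3*(o + o) = 15 + 3*(2*o) = 15 + 6*o)
U(B, Q) = 3 + 33*B + B*Q (U(B, Q) = ((15 + 6*3)*B + B*Q) + 3 = ((15 + 18)*B + B*Q) + 3 = (33*B + B*Q) + 3 = 3 + 33*B + B*Q)
(U(-5, -1)*1)*l(-2) = ((3 + 33*(-5) - 5*(-1))*1)*3 = ((3 - 165 + 5)*1)*3 = -157*1*3 = -157*3 = -471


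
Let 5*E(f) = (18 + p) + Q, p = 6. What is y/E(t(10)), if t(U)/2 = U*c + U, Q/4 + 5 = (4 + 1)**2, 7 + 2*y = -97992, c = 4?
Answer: -489995/208 ≈ -2355.7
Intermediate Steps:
y = -97999/2 (y = -7/2 + (1/2)*(-97992) = -7/2 - 48996 = -97999/2 ≈ -49000.)
Q = 80 (Q = -20 + 4*(4 + 1)**2 = -20 + 4*5**2 = -20 + 4*25 = -20 + 100 = 80)
t(U) = 10*U (t(U) = 2*(U*4 + U) = 2*(4*U + U) = 2*(5*U) = 10*U)
E(f) = 104/5 (E(f) = ((18 + 6) + 80)/5 = (24 + 80)/5 = (1/5)*104 = 104/5)
y/E(t(10)) = -97999/(2*104/5) = -97999/2*5/104 = -489995/208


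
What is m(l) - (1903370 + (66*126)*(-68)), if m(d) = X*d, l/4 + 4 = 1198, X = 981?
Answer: 3347374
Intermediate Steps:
l = 4776 (l = -16 + 4*1198 = -16 + 4792 = 4776)
m(d) = 981*d
m(l) - (1903370 + (66*126)*(-68)) = 981*4776 - (1903370 + (66*126)*(-68)) = 4685256 - (1903370 + 8316*(-68)) = 4685256 - (1903370 - 565488) = 4685256 - 1*1337882 = 4685256 - 1337882 = 3347374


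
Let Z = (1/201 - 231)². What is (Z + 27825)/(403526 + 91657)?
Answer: 3279902725/20005888383 ≈ 0.16395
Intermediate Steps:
Z = 2155744900/40401 (Z = (1/201 - 231)² = (-46430/201)² = 2155744900/40401 ≈ 53359.)
(Z + 27825)/(403526 + 91657) = (2155744900/40401 + 27825)/(403526 + 91657) = (3279902725/40401)/495183 = (3279902725/40401)*(1/495183) = 3279902725/20005888383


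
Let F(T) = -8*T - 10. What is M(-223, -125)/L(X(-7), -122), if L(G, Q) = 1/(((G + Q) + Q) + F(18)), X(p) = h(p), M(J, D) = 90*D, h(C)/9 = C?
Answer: 5186250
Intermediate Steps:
F(T) = -10 - 8*T
h(C) = 9*C
X(p) = 9*p
L(G, Q) = 1/(-154 + G + 2*Q) (L(G, Q) = 1/(((G + Q) + Q) + (-10 - 8*18)) = 1/((G + 2*Q) + (-10 - 144)) = 1/((G + 2*Q) - 154) = 1/(-154 + G + 2*Q))
M(-223, -125)/L(X(-7), -122) = (90*(-125))/(1/(-154 + 9*(-7) + 2*(-122))) = -11250/(1/(-154 - 63 - 244)) = -11250/(1/(-461)) = -11250/(-1/461) = -11250*(-461) = 5186250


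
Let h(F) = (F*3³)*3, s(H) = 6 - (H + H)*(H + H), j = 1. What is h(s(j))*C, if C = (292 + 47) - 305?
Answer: 5508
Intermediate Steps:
C = 34 (C = 339 - 305 = 34)
s(H) = 6 - 4*H² (s(H) = 6 - 2*H*2*H = 6 - 4*H²)
h(F) = 81*F (h(F) = (F*27)*3 = (27*F)*3 = 81*F)
h(s(j))*C = (81*(6 - 4*1²))*34 = (81*(6 - 4*1))*34 = (81*(6 - 4))*34 = (81*2)*34 = 162*34 = 5508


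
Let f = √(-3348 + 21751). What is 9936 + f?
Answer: 9936 + √18403 ≈ 10072.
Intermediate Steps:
f = √18403 ≈ 135.66
9936 + f = 9936 + √18403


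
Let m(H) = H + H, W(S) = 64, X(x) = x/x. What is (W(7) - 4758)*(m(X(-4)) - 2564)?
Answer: 12026028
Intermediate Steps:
X(x) = 1
m(H) = 2*H
(W(7) - 4758)*(m(X(-4)) - 2564) = (64 - 4758)*(2*1 - 2564) = -4694*(2 - 2564) = -4694*(-2562) = 12026028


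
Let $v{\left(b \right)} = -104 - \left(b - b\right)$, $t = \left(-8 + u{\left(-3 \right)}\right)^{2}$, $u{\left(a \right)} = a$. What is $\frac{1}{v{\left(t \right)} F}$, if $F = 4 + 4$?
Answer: $- \frac{1}{832} \approx -0.0012019$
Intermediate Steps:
$t = 121$ ($t = \left(-8 - 3\right)^{2} = \left(-11\right)^{2} = 121$)
$v{\left(b \right)} = -104$ ($v{\left(b \right)} = -104 - 0 = -104 + 0 = -104$)
$F = 8$
$\frac{1}{v{\left(t \right)} F} = \frac{1}{\left(-104\right) 8} = \frac{1}{-832} = - \frac{1}{832}$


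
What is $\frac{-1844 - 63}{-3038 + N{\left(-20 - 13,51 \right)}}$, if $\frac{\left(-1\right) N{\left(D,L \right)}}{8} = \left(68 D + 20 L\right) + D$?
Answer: $- \frac{1907}{7018} \approx -0.27173$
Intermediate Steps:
$N{\left(D,L \right)} = - 552 D - 160 L$ ($N{\left(D,L \right)} = - 8 \left(\left(68 D + 20 L\right) + D\right) = - 8 \left(\left(20 L + 68 D\right) + D\right) = - 8 \left(20 L + 69 D\right) = - 552 D - 160 L$)
$\frac{-1844 - 63}{-3038 + N{\left(-20 - 13,51 \right)}} = \frac{-1844 - 63}{-3038 - \left(8160 + 552 \left(-20 - 13\right)\right)} = - \frac{1907}{-3038 - \left(8160 + 552 \left(-20 - 13\right)\right)} = - \frac{1907}{-3038 - -10056} = - \frac{1907}{-3038 + \left(18216 - 8160\right)} = - \frac{1907}{-3038 + 10056} = - \frac{1907}{7018}$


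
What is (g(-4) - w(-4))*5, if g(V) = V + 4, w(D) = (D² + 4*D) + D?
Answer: 20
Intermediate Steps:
w(D) = D² + 5*D
g(V) = 4 + V
(g(-4) - w(-4))*5 = ((4 - 4) - (-4)*(5 - 4))*5 = (0 - (-4))*5 = (0 - 1*(-4))*5 = (0 + 4)*5 = 4*5 = 20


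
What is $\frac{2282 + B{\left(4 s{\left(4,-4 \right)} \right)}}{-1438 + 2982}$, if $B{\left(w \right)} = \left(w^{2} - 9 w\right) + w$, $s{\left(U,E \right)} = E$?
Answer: $\frac{1333}{772} \approx 1.7267$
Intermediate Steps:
$B{\left(w \right)} = w^{2} - 8 w$
$\frac{2282 + B{\left(4 s{\left(4,-4 \right)} \right)}}{-1438 + 2982} = \frac{2282 + 4 \left(-4\right) \left(-8 + 4 \left(-4\right)\right)}{-1438 + 2982} = \frac{2282 - 16 \left(-8 - 16\right)}{1544} = \left(2282 - -384\right) \frac{1}{1544} = \left(2282 + 384\right) \frac{1}{1544} = 2666 \cdot \frac{1}{1544} = \frac{1333}{772}$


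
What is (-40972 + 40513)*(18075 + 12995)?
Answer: -14261130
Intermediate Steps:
(-40972 + 40513)*(18075 + 12995) = -459*31070 = -14261130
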